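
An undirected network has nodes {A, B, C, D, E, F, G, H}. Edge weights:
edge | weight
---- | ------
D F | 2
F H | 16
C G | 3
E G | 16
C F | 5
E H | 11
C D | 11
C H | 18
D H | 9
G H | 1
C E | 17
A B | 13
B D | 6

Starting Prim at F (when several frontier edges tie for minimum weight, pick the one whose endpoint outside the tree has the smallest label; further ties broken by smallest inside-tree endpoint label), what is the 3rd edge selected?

C-G

Grow the tree from F using Prim:
Step 1: frontier [D F 2, C F 5, F H 16] → take D F (2); add D.
Step 2: frontier [B D 6, D H 9, C D 11, C F 5, F H 16] → take C F (5); add C.
Step 3: frontier [C G 3, C E 17, C H 18, B D 6, D H 9, F H 16] → take C G (3); add G.
Step 4: frontier [C E 17, C H 18, B D 6, D H 9, F H 16, G H 1, E G 16] → take G H (1); add H.
Step 5: frontier [C E 17, B D 6, E G 16, E H 11] → take B D (6); add B.
Step 6: frontier [A B 13, C E 17, E G 16, E H 11] → take E H (11); add E.
Step 7: frontier [A B 13] → take A B (13); add A.
The 3rd edge added is C G.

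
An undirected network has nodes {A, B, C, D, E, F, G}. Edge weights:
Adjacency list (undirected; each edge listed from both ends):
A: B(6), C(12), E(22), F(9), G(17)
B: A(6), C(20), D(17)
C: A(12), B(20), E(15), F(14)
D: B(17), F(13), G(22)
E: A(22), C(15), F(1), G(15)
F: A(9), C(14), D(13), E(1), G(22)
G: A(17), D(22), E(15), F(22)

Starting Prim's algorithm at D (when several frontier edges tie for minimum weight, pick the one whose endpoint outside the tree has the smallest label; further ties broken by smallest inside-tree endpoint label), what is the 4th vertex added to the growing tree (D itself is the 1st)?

Grow the tree from D using Prim:
Step 1: frontier [D—F 13, B—D 17, D—G 22] → take D—F (13); add F.
Step 2: frontier [B—D 17, D—G 22, E—F 1, A—F 9, C—F 14, F—G 22] → take E—F (1); add E.
Step 3: frontier [B—D 17, D—G 22, C—E 15, E—G 15, A—E 22, A—F 9, C—F 14, F—G 22] → take A—F (9); add A.
Step 4: frontier [A—B 6, A—C 12, A—G 17, B—D 17, D—G 22, C—E 15, E—G 15, C—F 14, F—G 22] → take A—B (6); add B.
Step 5: frontier [A—C 12, A—G 17, B—C 20, D—G 22, C—E 15, E—G 15, C—F 14, F—G 22] → take A—C (12); add C.
Step 6: frontier [A—G 17, D—G 22, E—G 15, F—G 22] → take E—G (15); add G.
Vertex order: D, F, E, A, B, C, G. The 4th vertex is A.

A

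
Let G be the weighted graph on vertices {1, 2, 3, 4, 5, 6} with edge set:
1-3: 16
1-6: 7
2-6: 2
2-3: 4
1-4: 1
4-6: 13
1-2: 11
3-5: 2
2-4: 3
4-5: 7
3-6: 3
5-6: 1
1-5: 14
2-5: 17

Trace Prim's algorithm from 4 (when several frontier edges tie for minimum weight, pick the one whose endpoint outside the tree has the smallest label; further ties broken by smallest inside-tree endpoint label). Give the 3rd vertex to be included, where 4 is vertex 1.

Prim's algorithm from 4:
Step 1: frontier [1-4 1, 2-4 3, 4-5 7, 4-6 13] → take 1-4 (1); add 1.
Step 2: frontier [1-6 7, 1-2 11, 1-5 14, 1-3 16, 2-4 3, 4-5 7, 4-6 13] → take 2-4 (3); add 2.
Step 3: frontier [1-6 7, 1-5 14, 1-3 16, 2-6 2, 2-3 4, 2-5 17, 4-5 7, 4-6 13] → take 2-6 (2); add 6.
Step 4: frontier [1-5 14, 1-3 16, 2-3 4, 2-5 17, 4-5 7, 5-6 1, 3-6 3] → take 5-6 (1); add 5.
Step 5: frontier [1-3 16, 2-3 4, 3-5 2, 3-6 3] → take 3-5 (2); add 3.
Vertex order: 4, 1, 2, 6, 5, 3. The 3rd vertex is 2.

2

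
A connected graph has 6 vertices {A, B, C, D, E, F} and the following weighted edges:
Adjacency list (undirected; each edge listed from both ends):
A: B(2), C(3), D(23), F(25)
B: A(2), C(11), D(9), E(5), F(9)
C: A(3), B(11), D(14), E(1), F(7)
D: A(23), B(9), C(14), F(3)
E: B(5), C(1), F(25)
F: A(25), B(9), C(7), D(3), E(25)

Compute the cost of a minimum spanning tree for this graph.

Kruskal's algorithm — process edges by increasing weight (ties by edge label):
C-E (1): add. Components now {A} {B} {C,E} {D} {F}
A-B (2): add. Components now {A,B} {C,E} {D} {F}
A-C (3): add. Components now {A,B,C,E} {D} {F}
D-F (3): add. Components now {A,B,C,E} {D,F}
B-E (5): skip — B and E already connected.
C-F (7): add. Components now {A,B,C,D,E,F}
MST edges: C-E, A-B, A-C, D-F, C-F; total weight 1+2+3+3+7 = 16.

16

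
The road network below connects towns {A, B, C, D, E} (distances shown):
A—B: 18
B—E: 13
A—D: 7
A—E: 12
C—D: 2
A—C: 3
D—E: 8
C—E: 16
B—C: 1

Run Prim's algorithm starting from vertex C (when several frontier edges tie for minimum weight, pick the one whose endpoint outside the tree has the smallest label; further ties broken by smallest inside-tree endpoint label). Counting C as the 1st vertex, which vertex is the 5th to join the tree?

Grow the tree from C using Prim:
Step 1: frontier [B—C 1, C—D 2, A—C 3, C—E 16] → take B—C (1); add B.
Step 2: frontier [B—E 13, A—B 18, C—D 2, A—C 3, C—E 16] → take C—D (2); add D.
Step 3: frontier [B—E 13, A—B 18, A—C 3, C—E 16, A—D 7, D—E 8] → take A—C (3); add A.
Step 4: frontier [A—E 12, B—E 13, C—E 16, D—E 8] → take D—E (8); add E.
Vertex order: C, B, D, A, E. The 5th vertex is E.

E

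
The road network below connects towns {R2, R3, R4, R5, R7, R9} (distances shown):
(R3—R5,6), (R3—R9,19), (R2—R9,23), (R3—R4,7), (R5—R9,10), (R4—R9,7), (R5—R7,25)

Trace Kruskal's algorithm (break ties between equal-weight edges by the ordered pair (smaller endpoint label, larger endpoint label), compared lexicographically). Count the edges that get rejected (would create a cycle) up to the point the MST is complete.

Kruskal: consider edges lightest-first.
R3—R5 (6): add. Components now {R7} {R2} {R9} {R3,R5} {R4}
R3—R4 (7): add. Components now {R7} {R2} {R9} {R3,R4,R5}
R4—R9 (7): add. Components now {R7} {R2} {R3,R4,R5,R9}
R5—R9 (10): skip — R9 and R5 already connected.
R3—R9 (19): skip — R9 and R3 already connected.
R2—R9 (23): add. Components now {R7} {R2,R3,R4,R5,R9}
R5—R7 (25): add. Components now {R2,R3,R4,R5,R7,R9}
Edges rejected before the tree was complete: 2.

2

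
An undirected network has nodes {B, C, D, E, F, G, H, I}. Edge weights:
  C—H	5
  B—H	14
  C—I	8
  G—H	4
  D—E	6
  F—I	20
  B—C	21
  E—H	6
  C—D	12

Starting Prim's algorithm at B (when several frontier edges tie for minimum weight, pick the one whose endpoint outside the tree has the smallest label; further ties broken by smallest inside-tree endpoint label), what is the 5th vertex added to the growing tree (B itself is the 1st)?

E

Prim's algorithm from B:
Step 1: frontier [B—H 14, B—C 21] → take B—H (14); add H.
Step 2: frontier [B—C 21, G—H 4, C—H 5, E—H 6] → take G—H (4); add G.
Step 3: frontier [B—C 21, C—H 5, E—H 6] → take C—H (5); add C.
Step 4: frontier [C—I 8, C—D 12, E—H 6] → take E—H (6); add E.
Step 5: frontier [C—I 8, C—D 12, D—E 6] → take D—E (6); add D.
Step 6: frontier [C—I 8] → take C—I (8); add I.
Step 7: frontier [F—I 20] → take F—I (20); add F.
Vertex order: B, H, G, C, E, D, I, F. The 5th vertex is E.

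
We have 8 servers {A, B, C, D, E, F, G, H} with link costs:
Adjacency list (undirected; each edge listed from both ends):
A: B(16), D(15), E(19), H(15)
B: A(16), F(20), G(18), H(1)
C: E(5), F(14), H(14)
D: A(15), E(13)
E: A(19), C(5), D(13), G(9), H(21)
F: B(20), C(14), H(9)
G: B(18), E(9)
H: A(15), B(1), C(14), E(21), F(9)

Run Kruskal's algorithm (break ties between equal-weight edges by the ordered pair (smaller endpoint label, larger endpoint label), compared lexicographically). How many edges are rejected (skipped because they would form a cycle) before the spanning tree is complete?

Kruskal's algorithm — process edges by increasing weight (ties by edge label):
B-H (1): add — endpoints in different components.
C-E (5): add — endpoints in different components.
E-G (9): add — endpoints in different components.
F-H (9): add — endpoints in different components.
D-E (13): add — endpoints in different components.
C-F (14): add — endpoints in different components.
C-H (14): skip — C and H already connected.
A-D (15): add — endpoints in different components.
Edges rejected before the tree was complete: 1.

1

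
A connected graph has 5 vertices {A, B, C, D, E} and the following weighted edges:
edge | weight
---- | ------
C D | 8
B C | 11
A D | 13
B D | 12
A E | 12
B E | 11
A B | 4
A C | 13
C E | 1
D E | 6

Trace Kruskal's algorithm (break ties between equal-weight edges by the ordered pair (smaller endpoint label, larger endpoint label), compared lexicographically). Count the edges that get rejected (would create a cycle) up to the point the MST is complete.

Kruskal's algorithm — process edges by increasing weight (ties by edge label):
C E (1): add. Components now {A} {B} {C,E} {D}
A B (4): add. Components now {A,B} {C,E} {D}
D E (6): add. Components now {A,B} {C,D,E}
C D (8): skip — C and D already connected.
B C (11): add. Components now {A,B,C,D,E}
Edges rejected before the tree was complete: 1.

1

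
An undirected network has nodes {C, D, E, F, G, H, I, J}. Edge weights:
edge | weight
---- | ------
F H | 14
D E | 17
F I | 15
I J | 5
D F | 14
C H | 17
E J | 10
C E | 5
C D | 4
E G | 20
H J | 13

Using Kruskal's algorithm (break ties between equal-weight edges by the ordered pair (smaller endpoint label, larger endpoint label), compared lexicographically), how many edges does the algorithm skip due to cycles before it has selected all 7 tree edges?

Kruskal: consider edges lightest-first.
C D (4): add — endpoints in different components.
C E (5): add — endpoints in different components.
I J (5): add — endpoints in different components.
E J (10): add — endpoints in different components.
H J (13): add — endpoints in different components.
D F (14): add — endpoints in different components.
F H (14): skip — F and H already connected.
F I (15): skip — F and I already connected.
C H (17): skip — C and H already connected.
D E (17): skip — D and E already connected.
E G (20): add — endpoints in different components.
Edges rejected before the tree was complete: 4.

4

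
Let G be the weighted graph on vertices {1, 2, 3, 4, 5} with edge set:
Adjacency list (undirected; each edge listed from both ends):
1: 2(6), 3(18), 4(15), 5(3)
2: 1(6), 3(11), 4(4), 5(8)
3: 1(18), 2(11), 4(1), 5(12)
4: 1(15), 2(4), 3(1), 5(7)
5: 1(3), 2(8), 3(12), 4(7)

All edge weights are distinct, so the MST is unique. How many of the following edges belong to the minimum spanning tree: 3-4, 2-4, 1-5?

Sort edges by weight, then run Kruskal:
3-4 (1): add — endpoints in different components.
1-5 (3): add — endpoints in different components.
2-4 (4): add — endpoints in different components.
1-2 (6): add — endpoints in different components.
MST edge set: {3-4, 1-5, 2-4, 1-2}.
Of the listed edges, {3-4, 2-4, 1-5} are in the MST → 3.

3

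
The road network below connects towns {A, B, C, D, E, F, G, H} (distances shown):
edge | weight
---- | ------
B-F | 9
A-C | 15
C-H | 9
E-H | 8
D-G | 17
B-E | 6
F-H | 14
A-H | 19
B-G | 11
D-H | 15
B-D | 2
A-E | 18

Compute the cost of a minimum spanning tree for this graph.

Prim's algorithm from C:
Step 1: frontier [C-H 9, A-C 15] → take C-H (9); add H.
Step 2: frontier [A-C 15, E-H 8, F-H 14, D-H 15, A-H 19] → take E-H (8); add E.
Step 3: frontier [A-C 15, B-E 6, A-E 18, F-H 14, D-H 15, A-H 19] → take B-E (6); add B.
Step 4: frontier [B-D 2, B-F 9, B-G 11, A-C 15, A-E 18, F-H 14, D-H 15, A-H 19] → take B-D (2); add D.
Step 5: frontier [B-F 9, B-G 11, A-C 15, D-G 17, A-E 18, F-H 14, A-H 19] → take B-F (9); add F.
Step 6: frontier [B-G 11, A-C 15, D-G 17, A-E 18, A-H 19] → take B-G (11); add G.
Step 7: frontier [A-C 15, A-E 18, A-H 19] → take A-C (15); add A.
MST edges: C-H, E-H, B-E, B-D, B-F, B-G, A-C; total weight 9+8+6+2+9+11+15 = 60.

60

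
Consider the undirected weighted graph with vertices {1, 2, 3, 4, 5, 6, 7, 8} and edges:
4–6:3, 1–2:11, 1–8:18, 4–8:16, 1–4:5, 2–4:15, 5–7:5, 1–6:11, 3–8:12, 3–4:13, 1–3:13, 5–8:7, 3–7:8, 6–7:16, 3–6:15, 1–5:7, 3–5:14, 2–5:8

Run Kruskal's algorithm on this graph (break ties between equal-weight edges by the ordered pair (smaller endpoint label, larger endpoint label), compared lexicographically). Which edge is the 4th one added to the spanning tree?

Sort edges by weight, then run Kruskal:
4–6 (3): add — endpoints in different components.
1–4 (5): add — endpoints in different components.
5–7 (5): add — endpoints in different components.
1–5 (7): add — endpoints in different components.
5–8 (7): add — endpoints in different components.
2–5 (8): add — endpoints in different components.
3–7 (8): add — endpoints in different components.
The 4th edge added is 1–5.

1-5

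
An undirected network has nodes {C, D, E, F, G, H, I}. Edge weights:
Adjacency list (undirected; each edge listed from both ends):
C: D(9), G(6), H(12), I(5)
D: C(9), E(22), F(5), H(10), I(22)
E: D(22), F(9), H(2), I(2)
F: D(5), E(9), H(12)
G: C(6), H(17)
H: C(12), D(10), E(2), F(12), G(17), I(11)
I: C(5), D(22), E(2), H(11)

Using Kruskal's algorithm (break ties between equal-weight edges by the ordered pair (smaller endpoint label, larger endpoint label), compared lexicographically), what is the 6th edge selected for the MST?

C-D

Sort edges by weight, then run Kruskal:
E–H (2): add — endpoints in different components.
E–I (2): add — endpoints in different components.
C–I (5): add — endpoints in different components.
D–F (5): add — endpoints in different components.
C–G (6): add — endpoints in different components.
C–D (9): add — endpoints in different components.
The 6th edge added is C–D.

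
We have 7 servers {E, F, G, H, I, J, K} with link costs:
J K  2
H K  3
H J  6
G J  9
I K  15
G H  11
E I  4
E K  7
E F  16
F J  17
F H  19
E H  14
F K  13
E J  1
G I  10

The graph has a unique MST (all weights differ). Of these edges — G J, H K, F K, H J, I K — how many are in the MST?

3

Sort edges by weight, then run Kruskal:
E J (1): add. Components now {E,J} {F} {G} {H} {I} {K}
J K (2): add. Components now {E,J,K} {F} {G} {H} {I}
H K (3): add. Components now {E,H,J,K} {F} {G} {I}
E I (4): add. Components now {E,H,I,J,K} {F} {G}
H J (6): skip — H and J already connected.
E K (7): skip — E and K already connected.
G J (9): add. Components now {E,G,H,I,J,K} {F}
G I (10): skip — G and I already connected.
G H (11): skip — G and H already connected.
F K (13): add. Components now {E,F,G,H,I,J,K}
MST edge set: {E J, J K, H K, E I, G J, F K}.
Of the listed edges, {G J, H K, F K} are in the MST → 3.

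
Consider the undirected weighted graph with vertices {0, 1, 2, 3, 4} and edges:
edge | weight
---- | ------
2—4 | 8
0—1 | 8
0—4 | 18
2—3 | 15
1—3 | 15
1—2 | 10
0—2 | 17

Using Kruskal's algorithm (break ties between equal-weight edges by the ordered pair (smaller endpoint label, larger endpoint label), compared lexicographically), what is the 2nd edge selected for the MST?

Sort edges by weight, then run Kruskal:
0—1 (8): add — endpoints in different components.
2—4 (8): add — endpoints in different components.
1—2 (10): add — endpoints in different components.
1—3 (15): add — endpoints in different components.
The 2nd edge added is 2—4.

2-4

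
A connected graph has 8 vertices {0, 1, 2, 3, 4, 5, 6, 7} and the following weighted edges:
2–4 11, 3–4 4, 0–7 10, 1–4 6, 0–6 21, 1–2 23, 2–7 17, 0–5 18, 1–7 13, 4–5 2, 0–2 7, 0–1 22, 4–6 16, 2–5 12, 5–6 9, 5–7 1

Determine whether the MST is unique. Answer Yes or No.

Kruskal: consider edges lightest-first.
5–7 (1): add — endpoints in different components.
4–5 (2): add — endpoints in different components.
3–4 (4): add — endpoints in different components.
1–4 (6): add — endpoints in different components.
0–2 (7): add — endpoints in different components.
5–6 (9): add — endpoints in different components.
0–7 (10): add — endpoints in different components.
Every non-tree edge has weight strictly greater than the heaviest edge on the tree path between its endpoints, so the MST is unique.

Yes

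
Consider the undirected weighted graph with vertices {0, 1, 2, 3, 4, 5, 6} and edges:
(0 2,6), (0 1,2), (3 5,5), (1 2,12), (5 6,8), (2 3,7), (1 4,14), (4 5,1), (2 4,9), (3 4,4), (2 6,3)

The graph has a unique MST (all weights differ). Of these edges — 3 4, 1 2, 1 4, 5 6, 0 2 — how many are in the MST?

Kruskal: consider edges lightest-first.
4 5 (1): add — endpoints in different components.
0 1 (2): add — endpoints in different components.
2 6 (3): add — endpoints in different components.
3 4 (4): add — endpoints in different components.
3 5 (5): skip — 3 and 5 already connected.
0 2 (6): add — endpoints in different components.
2 3 (7): add — endpoints in different components.
MST edge set: {4 5, 0 1, 2 6, 3 4, 0 2, 2 3}.
Of the listed edges, {3 4, 0 2} are in the MST → 2.

2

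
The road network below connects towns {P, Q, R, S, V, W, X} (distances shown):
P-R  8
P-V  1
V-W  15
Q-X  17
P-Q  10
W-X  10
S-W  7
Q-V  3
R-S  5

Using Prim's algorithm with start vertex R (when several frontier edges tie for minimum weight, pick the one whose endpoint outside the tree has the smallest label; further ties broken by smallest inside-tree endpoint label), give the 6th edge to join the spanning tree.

Prim's algorithm from R:
Step 1: cheapest edge leaving the tree is R-S (5); add S.
Step 2: cheapest edge leaving the tree is S-W (7); add W.
Step 3: cheapest edge leaving the tree is P-R (8); add P.
Step 4: cheapest edge leaving the tree is P-V (1); add V.
Step 5: cheapest edge leaving the tree is Q-V (3); add Q.
Step 6: cheapest edge leaving the tree is W-X (10); add X.
The 6th edge added is W-X.

W-X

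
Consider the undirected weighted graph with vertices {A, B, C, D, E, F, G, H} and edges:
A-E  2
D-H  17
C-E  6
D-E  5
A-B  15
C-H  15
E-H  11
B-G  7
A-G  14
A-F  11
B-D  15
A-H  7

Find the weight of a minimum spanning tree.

Kruskal: consider edges lightest-first.
A-E (2): add — endpoints in different components.
D-E (5): add — endpoints in different components.
C-E (6): add — endpoints in different components.
A-H (7): add — endpoints in different components.
B-G (7): add — endpoints in different components.
A-F (11): add — endpoints in different components.
E-H (11): skip — E and H already connected.
A-G (14): add — endpoints in different components.
MST edges: A-E, D-E, C-E, A-H, B-G, A-F, A-G; total weight 2+5+6+7+7+11+14 = 52.

52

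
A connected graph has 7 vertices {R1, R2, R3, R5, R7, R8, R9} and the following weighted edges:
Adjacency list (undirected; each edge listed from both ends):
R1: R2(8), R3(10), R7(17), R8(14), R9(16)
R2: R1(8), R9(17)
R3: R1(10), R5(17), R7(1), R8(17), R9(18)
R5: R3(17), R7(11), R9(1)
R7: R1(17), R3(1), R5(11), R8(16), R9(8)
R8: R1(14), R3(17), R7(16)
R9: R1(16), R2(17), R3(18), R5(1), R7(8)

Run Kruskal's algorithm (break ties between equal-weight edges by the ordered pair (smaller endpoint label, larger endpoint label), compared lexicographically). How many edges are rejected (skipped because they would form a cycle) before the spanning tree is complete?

Sort edges by weight, then run Kruskal:
R3 R7 (1): add — endpoints in different components.
R5 R9 (1): add — endpoints in different components.
R1 R2 (8): add — endpoints in different components.
R7 R9 (8): add — endpoints in different components.
R1 R3 (10): add — endpoints in different components.
R5 R7 (11): skip — R7 and R5 already connected.
R1 R8 (14): add — endpoints in different components.
Edges rejected before the tree was complete: 1.

1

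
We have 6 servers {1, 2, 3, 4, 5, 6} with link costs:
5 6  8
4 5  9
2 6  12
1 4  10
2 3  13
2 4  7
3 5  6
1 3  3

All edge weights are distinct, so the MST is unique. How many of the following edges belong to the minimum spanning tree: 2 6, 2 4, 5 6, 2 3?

2

Kruskal's algorithm — process edges by increasing weight (ties by edge label):
1 3 (3): add — endpoints in different components.
3 5 (6): add — endpoints in different components.
2 4 (7): add — endpoints in different components.
5 6 (8): add — endpoints in different components.
4 5 (9): add — endpoints in different components.
MST edge set: {1 3, 3 5, 2 4, 5 6, 4 5}.
Of the listed edges, {2 4, 5 6} are in the MST → 2.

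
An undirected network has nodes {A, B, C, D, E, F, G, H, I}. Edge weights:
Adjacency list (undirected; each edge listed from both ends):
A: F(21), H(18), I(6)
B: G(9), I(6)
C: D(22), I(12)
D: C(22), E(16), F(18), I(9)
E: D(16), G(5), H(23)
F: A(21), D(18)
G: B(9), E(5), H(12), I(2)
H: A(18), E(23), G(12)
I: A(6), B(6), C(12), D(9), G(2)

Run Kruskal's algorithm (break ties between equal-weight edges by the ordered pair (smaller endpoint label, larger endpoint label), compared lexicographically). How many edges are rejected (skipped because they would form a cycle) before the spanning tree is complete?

3

Kruskal: consider edges lightest-first.
G—I (2): add — endpoints in different components.
E—G (5): add — endpoints in different components.
A—I (6): add — endpoints in different components.
B—I (6): add — endpoints in different components.
B—G (9): skip — B and G already connected.
D—I (9): add — endpoints in different components.
C—I (12): add — endpoints in different components.
G—H (12): add — endpoints in different components.
D—E (16): skip — D and E already connected.
A—H (18): skip — A and H already connected.
D—F (18): add — endpoints in different components.
Edges rejected before the tree was complete: 3.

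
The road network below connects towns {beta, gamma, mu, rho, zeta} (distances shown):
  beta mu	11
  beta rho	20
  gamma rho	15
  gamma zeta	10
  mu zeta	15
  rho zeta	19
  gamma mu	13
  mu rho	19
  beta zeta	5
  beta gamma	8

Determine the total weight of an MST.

Prim, starting at mu.
Step 1: cheapest edge leaving the tree is beta mu (11); add beta.
Step 2: cheapest edge leaving the tree is beta zeta (5); add zeta.
Step 3: cheapest edge leaving the tree is beta gamma (8); add gamma.
Step 4: cheapest edge leaving the tree is gamma rho (15); add rho.
MST edges: beta mu, beta zeta, beta gamma, gamma rho; total weight 11+5+8+15 = 39.

39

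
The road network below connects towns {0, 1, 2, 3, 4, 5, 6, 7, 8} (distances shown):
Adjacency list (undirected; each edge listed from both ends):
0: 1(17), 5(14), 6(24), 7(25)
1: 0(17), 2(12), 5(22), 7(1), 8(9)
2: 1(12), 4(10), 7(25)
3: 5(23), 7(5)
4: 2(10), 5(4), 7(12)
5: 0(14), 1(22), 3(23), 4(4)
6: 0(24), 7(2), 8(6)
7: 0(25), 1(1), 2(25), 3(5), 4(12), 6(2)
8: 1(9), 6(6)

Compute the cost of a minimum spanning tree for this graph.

Prim's algorithm from 4:
Step 1: cheapest edge leaving the tree is 4 5 (4); add 5.
Step 2: cheapest edge leaving the tree is 2 4 (10); add 2.
Step 3: cheapest edge leaving the tree is 1 2 (12); add 1.
Step 4: cheapest edge leaving the tree is 1 7 (1); add 7.
Step 5: cheapest edge leaving the tree is 6 7 (2); add 6.
Step 6: cheapest edge leaving the tree is 3 7 (5); add 3.
Step 7: cheapest edge leaving the tree is 6 8 (6); add 8.
Step 8: cheapest edge leaving the tree is 0 5 (14); add 0.
MST edges: 4 5, 2 4, 1 2, 1 7, 6 7, 3 7, 6 8, 0 5; total weight 4+10+12+1+2+5+6+14 = 54.

54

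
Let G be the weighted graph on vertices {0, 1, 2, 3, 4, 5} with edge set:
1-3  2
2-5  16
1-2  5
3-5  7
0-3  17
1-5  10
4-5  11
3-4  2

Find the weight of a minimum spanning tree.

33

Grow the tree from 3 using Prim:
Step 1: frontier [1-3 2, 3-4 2, 3-5 7, 0-3 17] → take 1-3 (2); add 1.
Step 2: frontier [1-2 5, 1-5 10, 3-4 2, 3-5 7, 0-3 17] → take 3-4 (2); add 4.
Step 3: frontier [1-2 5, 1-5 10, 3-5 7, 0-3 17, 4-5 11] → take 1-2 (5); add 2.
Step 4: frontier [1-5 10, 2-5 16, 3-5 7, 0-3 17, 4-5 11] → take 3-5 (7); add 5.
Step 5: frontier [0-3 17] → take 0-3 (17); add 0.
MST edges: 1-3, 3-4, 1-2, 3-5, 0-3; total weight 2+2+5+7+17 = 33.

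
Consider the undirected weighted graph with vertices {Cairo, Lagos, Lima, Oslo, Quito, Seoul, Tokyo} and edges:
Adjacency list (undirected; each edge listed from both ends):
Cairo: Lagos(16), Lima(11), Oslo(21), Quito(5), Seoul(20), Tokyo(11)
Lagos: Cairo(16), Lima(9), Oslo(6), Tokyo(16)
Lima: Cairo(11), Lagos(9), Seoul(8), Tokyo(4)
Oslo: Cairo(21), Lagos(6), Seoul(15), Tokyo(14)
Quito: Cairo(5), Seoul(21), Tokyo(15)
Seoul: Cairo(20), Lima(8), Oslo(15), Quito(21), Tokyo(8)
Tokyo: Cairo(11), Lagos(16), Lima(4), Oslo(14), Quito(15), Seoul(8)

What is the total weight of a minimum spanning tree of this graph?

43

Prim, starting at Oslo.
Step 1: cheapest edge leaving the tree is Lagos Oslo (6); add Lagos.
Step 2: cheapest edge leaving the tree is Lagos Lima (9); add Lima.
Step 3: cheapest edge leaving the tree is Lima Tokyo (4); add Tokyo.
Step 4: cheapest edge leaving the tree is Lima Seoul (8); add Seoul.
Step 5: cheapest edge leaving the tree is Cairo Lima (11); add Cairo.
Step 6: cheapest edge leaving the tree is Cairo Quito (5); add Quito.
MST edges: Lagos Oslo, Lagos Lima, Lima Tokyo, Lima Seoul, Cairo Lima, Cairo Quito; total weight 6+9+4+8+11+5 = 43.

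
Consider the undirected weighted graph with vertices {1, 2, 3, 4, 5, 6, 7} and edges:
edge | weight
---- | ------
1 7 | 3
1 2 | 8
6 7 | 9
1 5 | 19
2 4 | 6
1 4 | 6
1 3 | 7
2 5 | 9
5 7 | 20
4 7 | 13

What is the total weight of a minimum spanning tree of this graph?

40

Kruskal's algorithm — process edges by increasing weight (ties by edge label):
1 7 (3): add — endpoints in different components.
1 4 (6): add — endpoints in different components.
2 4 (6): add — endpoints in different components.
1 3 (7): add — endpoints in different components.
1 2 (8): skip — 1 and 2 already connected.
2 5 (9): add — endpoints in different components.
6 7 (9): add — endpoints in different components.
MST edges: 1 7, 1 4, 2 4, 1 3, 2 5, 6 7; total weight 3+6+6+7+9+9 = 40.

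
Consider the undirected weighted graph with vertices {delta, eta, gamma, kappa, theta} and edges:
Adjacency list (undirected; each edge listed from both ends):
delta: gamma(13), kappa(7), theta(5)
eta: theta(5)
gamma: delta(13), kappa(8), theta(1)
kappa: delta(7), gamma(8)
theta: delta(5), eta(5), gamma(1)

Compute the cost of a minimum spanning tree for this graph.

18

Kruskal's algorithm — process edges by increasing weight (ties by edge label):
gamma–theta (1): add — endpoints in different components.
delta–theta (5): add — endpoints in different components.
eta–theta (5): add — endpoints in different components.
delta–kappa (7): add — endpoints in different components.
MST edges: gamma–theta, delta–theta, eta–theta, delta–kappa; total weight 1+5+5+7 = 18.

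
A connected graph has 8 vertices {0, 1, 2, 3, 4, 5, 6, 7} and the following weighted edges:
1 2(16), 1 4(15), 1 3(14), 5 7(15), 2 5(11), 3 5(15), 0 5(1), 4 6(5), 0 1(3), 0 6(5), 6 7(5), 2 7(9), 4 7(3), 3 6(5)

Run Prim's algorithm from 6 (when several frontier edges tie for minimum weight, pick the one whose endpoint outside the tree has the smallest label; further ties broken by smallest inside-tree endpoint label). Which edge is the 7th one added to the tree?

2-7

Grow the tree from 6 using Prim:
Step 1: cheapest edge leaving the tree is 0 6 (5); add 0.
Step 2: cheapest edge leaving the tree is 0 5 (1); add 5.
Step 3: cheapest edge leaving the tree is 0 1 (3); add 1.
Step 4: cheapest edge leaving the tree is 3 6 (5); add 3.
Step 5: cheapest edge leaving the tree is 4 6 (5); add 4.
Step 6: cheapest edge leaving the tree is 4 7 (3); add 7.
Step 7: cheapest edge leaving the tree is 2 7 (9); add 2.
The 7th edge added is 2 7.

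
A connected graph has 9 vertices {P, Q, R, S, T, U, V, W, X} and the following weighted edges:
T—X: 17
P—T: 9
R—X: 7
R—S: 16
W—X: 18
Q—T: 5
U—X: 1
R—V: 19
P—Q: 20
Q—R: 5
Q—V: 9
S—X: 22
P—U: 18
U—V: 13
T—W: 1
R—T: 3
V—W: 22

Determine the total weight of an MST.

Prim, starting at V.
Step 1: cheapest edge leaving the tree is Q—V (9); add Q.
Step 2: cheapest edge leaving the tree is Q—R (5); add R.
Step 3: cheapest edge leaving the tree is R—T (3); add T.
Step 4: cheapest edge leaving the tree is T—W (1); add W.
Step 5: cheapest edge leaving the tree is R—X (7); add X.
Step 6: cheapest edge leaving the tree is U—X (1); add U.
Step 7: cheapest edge leaving the tree is P—T (9); add P.
Step 8: cheapest edge leaving the tree is R—S (16); add S.
MST edges: Q—V, Q—R, R—T, T—W, R—X, U—X, P—T, R—S; total weight 9+5+3+1+7+1+9+16 = 51.

51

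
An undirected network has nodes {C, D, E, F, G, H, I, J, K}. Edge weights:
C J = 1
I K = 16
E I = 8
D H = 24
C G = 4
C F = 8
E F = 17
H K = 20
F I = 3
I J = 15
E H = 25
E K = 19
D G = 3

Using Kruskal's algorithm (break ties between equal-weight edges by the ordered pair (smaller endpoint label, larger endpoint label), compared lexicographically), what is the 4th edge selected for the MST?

C-G

Sort edges by weight, then run Kruskal:
C J (1): add — endpoints in different components.
D G (3): add — endpoints in different components.
F I (3): add — endpoints in different components.
C G (4): add — endpoints in different components.
C F (8): add — endpoints in different components.
E I (8): add — endpoints in different components.
I J (15): skip — I and J already connected.
I K (16): add — endpoints in different components.
E F (17): skip — E and F already connected.
E K (19): skip — E and K already connected.
H K (20): add — endpoints in different components.
The 4th edge added is C G.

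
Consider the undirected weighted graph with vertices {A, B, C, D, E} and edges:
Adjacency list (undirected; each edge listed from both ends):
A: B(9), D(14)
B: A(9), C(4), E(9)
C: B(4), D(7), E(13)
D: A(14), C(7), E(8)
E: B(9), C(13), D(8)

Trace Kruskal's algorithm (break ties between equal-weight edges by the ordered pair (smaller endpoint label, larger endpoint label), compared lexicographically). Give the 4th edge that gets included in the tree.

Kruskal: consider edges lightest-first.
B-C (4): add — endpoints in different components.
C-D (7): add — endpoints in different components.
D-E (8): add — endpoints in different components.
A-B (9): add — endpoints in different components.
The 4th edge added is A-B.

A-B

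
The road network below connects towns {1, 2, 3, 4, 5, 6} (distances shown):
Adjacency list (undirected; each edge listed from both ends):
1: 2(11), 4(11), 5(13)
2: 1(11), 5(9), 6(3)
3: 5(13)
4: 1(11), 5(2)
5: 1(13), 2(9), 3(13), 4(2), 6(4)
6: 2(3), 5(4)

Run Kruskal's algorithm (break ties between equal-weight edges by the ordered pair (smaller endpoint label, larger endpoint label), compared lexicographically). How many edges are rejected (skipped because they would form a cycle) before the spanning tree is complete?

Kruskal's algorithm — process edges by increasing weight (ties by edge label):
4–5 (2): add. Components now {1} {2} {3} {4,5} {6}
2–6 (3): add. Components now {1} {2,6} {3} {4,5}
5–6 (4): add. Components now {1} {2,4,5,6} {3}
2–5 (9): skip — 2 and 5 already connected.
1–2 (11): add. Components now {1,2,4,5,6} {3}
1–4 (11): skip — 1 and 4 already connected.
1–5 (13): skip — 1 and 5 already connected.
3–5 (13): add. Components now {1,2,3,4,5,6}
Edges rejected before the tree was complete: 3.

3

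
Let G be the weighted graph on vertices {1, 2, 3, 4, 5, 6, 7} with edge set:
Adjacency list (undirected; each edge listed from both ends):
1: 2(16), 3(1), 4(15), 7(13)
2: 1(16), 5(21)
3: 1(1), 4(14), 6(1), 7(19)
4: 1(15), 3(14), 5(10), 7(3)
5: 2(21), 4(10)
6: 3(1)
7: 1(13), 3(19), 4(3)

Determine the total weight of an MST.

44

Grow the tree from 4 using Prim:
Step 1: frontier [4 7 3, 4 5 10, 3 4 14, 1 4 15] → take 4 7 (3); add 7.
Step 2: frontier [4 5 10, 3 4 14, 1 4 15, 1 7 13, 3 7 19] → take 4 5 (10); add 5.
Step 3: frontier [3 4 14, 1 4 15, 2 5 21, 1 7 13, 3 7 19] → take 1 7 (13); add 1.
Step 4: frontier [1 3 1, 1 2 16, 3 4 14, 2 5 21, 3 7 19] → take 1 3 (1); add 3.
Step 5: frontier [1 2 16, 3 6 1, 2 5 21] → take 3 6 (1); add 6.
Step 6: frontier [1 2 16, 2 5 21] → take 1 2 (16); add 2.
MST edges: 4 7, 4 5, 1 7, 1 3, 3 6, 1 2; total weight 3+10+13+1+1+16 = 44.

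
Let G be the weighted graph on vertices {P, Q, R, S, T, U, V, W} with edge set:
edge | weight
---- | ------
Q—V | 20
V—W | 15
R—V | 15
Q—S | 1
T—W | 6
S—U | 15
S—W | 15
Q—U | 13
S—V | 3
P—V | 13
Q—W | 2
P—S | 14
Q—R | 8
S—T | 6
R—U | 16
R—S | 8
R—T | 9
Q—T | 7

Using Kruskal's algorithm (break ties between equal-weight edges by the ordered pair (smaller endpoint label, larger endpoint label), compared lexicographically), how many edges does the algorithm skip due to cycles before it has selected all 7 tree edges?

4

Kruskal's algorithm — process edges by increasing weight (ties by edge label):
Q—S (1): add — endpoints in different components.
Q—W (2): add — endpoints in different components.
S—V (3): add — endpoints in different components.
S—T (6): add — endpoints in different components.
T—W (6): skip — T and W already connected.
Q—T (7): skip — T and Q already connected.
Q—R (8): add — endpoints in different components.
R—S (8): skip — R and S already connected.
R—T (9): skip — T and R already connected.
P—V (13): add — endpoints in different components.
Q—U (13): add — endpoints in different components.
Edges rejected before the tree was complete: 4.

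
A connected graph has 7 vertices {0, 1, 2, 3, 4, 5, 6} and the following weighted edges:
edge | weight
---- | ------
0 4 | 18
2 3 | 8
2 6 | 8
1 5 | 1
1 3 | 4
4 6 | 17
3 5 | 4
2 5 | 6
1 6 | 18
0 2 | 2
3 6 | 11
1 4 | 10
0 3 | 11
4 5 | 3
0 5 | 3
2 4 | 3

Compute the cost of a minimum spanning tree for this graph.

Grow the tree from 0 using Prim:
Step 1: cheapest edge leaving the tree is 0 2 (2); add 2.
Step 2: cheapest edge leaving the tree is 2 4 (3); add 4.
Step 3: cheapest edge leaving the tree is 0 5 (3); add 5.
Step 4: cheapest edge leaving the tree is 1 5 (1); add 1.
Step 5: cheapest edge leaving the tree is 1 3 (4); add 3.
Step 6: cheapest edge leaving the tree is 2 6 (8); add 6.
MST edges: 0 2, 2 4, 0 5, 1 5, 1 3, 2 6; total weight 2+3+3+1+4+8 = 21.

21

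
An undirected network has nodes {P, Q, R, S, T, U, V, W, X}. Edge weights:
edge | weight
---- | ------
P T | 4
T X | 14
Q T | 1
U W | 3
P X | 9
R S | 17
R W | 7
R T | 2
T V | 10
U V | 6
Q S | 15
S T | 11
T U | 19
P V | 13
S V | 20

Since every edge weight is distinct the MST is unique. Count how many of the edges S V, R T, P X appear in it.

Kruskal's algorithm — process edges by increasing weight (ties by edge label):
Q T (1): add — endpoints in different components.
R T (2): add — endpoints in different components.
U W (3): add — endpoints in different components.
P T (4): add — endpoints in different components.
U V (6): add — endpoints in different components.
R W (7): add — endpoints in different components.
P X (9): add — endpoints in different components.
T V (10): skip — T and V already connected.
S T (11): add — endpoints in different components.
MST edge set: {Q T, R T, U W, P T, U V, R W, P X, S T}.
Of the listed edges, {R T, P X} are in the MST → 2.

2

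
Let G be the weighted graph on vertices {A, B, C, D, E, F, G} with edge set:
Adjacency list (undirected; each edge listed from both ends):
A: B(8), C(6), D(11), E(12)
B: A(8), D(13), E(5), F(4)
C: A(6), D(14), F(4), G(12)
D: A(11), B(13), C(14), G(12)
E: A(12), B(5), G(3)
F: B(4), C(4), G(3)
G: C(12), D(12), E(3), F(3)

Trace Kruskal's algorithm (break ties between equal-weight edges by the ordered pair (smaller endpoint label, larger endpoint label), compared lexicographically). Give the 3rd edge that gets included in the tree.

B-F

Kruskal's algorithm — process edges by increasing weight (ties by edge label):
E G (3): add — endpoints in different components.
F G (3): add — endpoints in different components.
B F (4): add — endpoints in different components.
C F (4): add — endpoints in different components.
B E (5): skip — B and E already connected.
A C (6): add — endpoints in different components.
A B (8): skip — A and B already connected.
A D (11): add — endpoints in different components.
The 3rd edge added is B F.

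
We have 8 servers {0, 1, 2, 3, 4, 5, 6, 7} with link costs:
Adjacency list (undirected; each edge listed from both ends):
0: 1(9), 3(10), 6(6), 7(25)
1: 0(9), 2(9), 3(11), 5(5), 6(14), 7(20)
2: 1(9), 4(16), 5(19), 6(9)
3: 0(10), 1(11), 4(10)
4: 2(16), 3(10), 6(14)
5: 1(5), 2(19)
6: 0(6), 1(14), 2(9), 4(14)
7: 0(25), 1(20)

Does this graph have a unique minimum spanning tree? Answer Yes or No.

No

Kruskal's algorithm — process edges by increasing weight (ties by edge label):
1 5 (5): add — endpoints in different components.
0 6 (6): add — endpoints in different components.
0 1 (9): add — endpoints in different components.
1 2 (9): add — endpoints in different components.
2 6 (9): skip — 2 and 6 already connected.
0 3 (10): add — endpoints in different components.
3 4 (10): add — endpoints in different components.
1 3 (11): skip — 1 and 3 already connected.
1 6 (14): skip — 1 and 6 already connected.
4 6 (14): skip — 4 and 6 already connected.
2 4 (16): skip — 2 and 4 already connected.
2 5 (19): skip — 2 and 5 already connected.
1 7 (20): add — endpoints in different components.
Non-tree edge 2 6 has weight 9, equal to the heaviest edge on its tree cycle — swapping gives another MST of the same weight. Not unique.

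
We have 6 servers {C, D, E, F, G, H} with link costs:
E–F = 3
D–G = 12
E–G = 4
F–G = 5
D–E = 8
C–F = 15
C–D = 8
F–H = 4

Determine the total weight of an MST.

Prim's algorithm from H:
Step 1: cheapest edge leaving the tree is F–H (4); add F.
Step 2: cheapest edge leaving the tree is E–F (3); add E.
Step 3: cheapest edge leaving the tree is E–G (4); add G.
Step 4: cheapest edge leaving the tree is D–E (8); add D.
Step 5: cheapest edge leaving the tree is C–D (8); add C.
MST edges: F–H, E–F, E–G, D–E, C–D; total weight 4+3+4+8+8 = 27.

27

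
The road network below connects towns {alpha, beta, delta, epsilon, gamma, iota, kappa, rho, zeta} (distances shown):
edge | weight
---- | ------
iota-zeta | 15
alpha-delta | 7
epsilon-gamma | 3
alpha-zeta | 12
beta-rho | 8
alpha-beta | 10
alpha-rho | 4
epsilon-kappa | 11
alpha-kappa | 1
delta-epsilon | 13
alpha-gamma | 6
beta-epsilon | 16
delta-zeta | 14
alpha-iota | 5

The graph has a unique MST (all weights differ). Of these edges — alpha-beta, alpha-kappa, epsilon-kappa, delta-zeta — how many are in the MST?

Kruskal's algorithm — process edges by increasing weight (ties by edge label):
alpha-kappa (1): add — endpoints in different components.
epsilon-gamma (3): add — endpoints in different components.
alpha-rho (4): add — endpoints in different components.
alpha-iota (5): add — endpoints in different components.
alpha-gamma (6): add — endpoints in different components.
alpha-delta (7): add — endpoints in different components.
beta-rho (8): add — endpoints in different components.
alpha-beta (10): skip — beta and alpha already connected.
epsilon-kappa (11): skip — epsilon and kappa already connected.
alpha-zeta (12): add — endpoints in different components.
MST edge set: {alpha-kappa, epsilon-gamma, alpha-rho, alpha-iota, alpha-gamma, alpha-delta, beta-rho, alpha-zeta}.
Of the listed edges, {alpha-kappa} are in the MST → 1.

1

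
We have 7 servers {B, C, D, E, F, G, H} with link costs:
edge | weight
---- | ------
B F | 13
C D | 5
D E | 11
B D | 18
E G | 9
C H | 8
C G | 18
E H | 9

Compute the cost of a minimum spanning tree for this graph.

Sort edges by weight, then run Kruskal:
C D (5): add — endpoints in different components.
C H (8): add — endpoints in different components.
E G (9): add — endpoints in different components.
E H (9): add — endpoints in different components.
D E (11): skip — D and E already connected.
B F (13): add — endpoints in different components.
B D (18): add — endpoints in different components.
MST edges: C D, C H, E G, E H, B F, B D; total weight 5+8+9+9+13+18 = 62.

62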